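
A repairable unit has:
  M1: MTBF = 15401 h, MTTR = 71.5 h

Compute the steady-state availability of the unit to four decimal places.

A(M1) = MTBF/(MTBF+MTTR) = 15401/(15401+71.5) = 0.9954

0.9954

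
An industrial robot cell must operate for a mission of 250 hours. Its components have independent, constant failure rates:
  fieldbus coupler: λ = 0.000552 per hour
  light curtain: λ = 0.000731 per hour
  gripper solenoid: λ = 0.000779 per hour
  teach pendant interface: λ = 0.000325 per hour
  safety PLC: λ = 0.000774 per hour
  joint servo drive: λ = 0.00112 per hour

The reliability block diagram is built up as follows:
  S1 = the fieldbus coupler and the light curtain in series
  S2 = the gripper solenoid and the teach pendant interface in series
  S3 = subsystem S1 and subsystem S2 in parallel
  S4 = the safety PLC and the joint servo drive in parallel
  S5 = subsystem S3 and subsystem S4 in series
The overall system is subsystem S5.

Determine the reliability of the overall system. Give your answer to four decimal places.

0.8937

R(fieldbus coupler) = exp(−0.000552 × 250) = 0.871099
R(light curtain) = exp(−0.000731 × 250) = 0.832976
R(gripper solenoid) = exp(−0.000779 × 250) = 0.823040
R(teach pendant interface) = exp(−0.000325 × 250) = 0.921963
R(safety PLC) = exp(−0.000774 × 250) = 0.824070
R(joint servo drive) = exp(−0.00112 × 250) = 0.755784
Series (fieldbus coupler and light curtain): 0.871099 × 0.832976 = 0.725605
Series (gripper solenoid and teach pendant interface): 0.823040 × 0.921963 = 0.758812
Parallel ([0.725605] and [0.758812]): 1 − (1 − 0.725605)(1 − 0.758812) = 0.933819
Parallel (safety PLC and joint servo drive): 1 − (1 − 0.824070)(1 − 0.755784) = 0.957035
Series ([0.933819] and [0.957035]): 0.933819 × 0.957035 = 0.8937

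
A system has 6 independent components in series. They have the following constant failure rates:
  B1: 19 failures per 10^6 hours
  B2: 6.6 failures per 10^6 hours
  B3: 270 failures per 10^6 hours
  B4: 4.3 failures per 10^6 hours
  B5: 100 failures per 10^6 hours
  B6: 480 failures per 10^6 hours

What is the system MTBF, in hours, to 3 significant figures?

1140

Series of exponential components: λ_sys = Σ λ_i
λ_sys = 0.000019 + 0.0000066 + 0.00027 + 0.0000043 + 0.00010 + 0.00048 = 8.7990e-04 /h
MTBF = 1 / λ_sys = 1140 h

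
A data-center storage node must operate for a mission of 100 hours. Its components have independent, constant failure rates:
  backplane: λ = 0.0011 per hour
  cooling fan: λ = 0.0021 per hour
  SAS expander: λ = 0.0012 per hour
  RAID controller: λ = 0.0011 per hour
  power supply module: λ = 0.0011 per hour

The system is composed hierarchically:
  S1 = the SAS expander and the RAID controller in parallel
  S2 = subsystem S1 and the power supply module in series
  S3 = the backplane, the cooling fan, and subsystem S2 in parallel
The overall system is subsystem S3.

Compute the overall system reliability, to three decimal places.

R(backplane) = exp(−0.0011 × 100) = 0.89583
R(cooling fan) = exp(−0.0021 × 100) = 0.81058
R(SAS expander) = exp(−0.0012 × 100) = 0.88692
R(RAID controller) = exp(−0.0011 × 100) = 0.89583
R(power supply module) = exp(−0.0011 × 100) = 0.89583
Parallel (SAS expander and RAID controller): 1 − (1 − 0.88692)(1 − 0.89583) = 0.98822
Series ([0.98822] and power supply module): 0.98822 × 0.89583 = 0.88528
Parallel (backplane, cooling fan, and [0.88528]): 1 − (1 − 0.89583)(1 − 0.81058)(1 − 0.88528) = 0.998

0.998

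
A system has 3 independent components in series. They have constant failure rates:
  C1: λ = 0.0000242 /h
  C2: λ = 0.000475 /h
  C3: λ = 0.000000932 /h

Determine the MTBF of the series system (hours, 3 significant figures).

2000

Series of exponential components: λ_sys = Σ λ_i
λ_sys = 0.0000242 + 0.000475 + 0.000000932 = 5.0013e-04 /h
MTBF = 1 / λ_sys = 2000 h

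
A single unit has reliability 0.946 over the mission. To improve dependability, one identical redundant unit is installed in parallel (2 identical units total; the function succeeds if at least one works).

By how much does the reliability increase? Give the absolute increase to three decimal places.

R_before = 0.946
R_after = 1 − (1 − 0.946)^2 = 0.997
ΔR = 0.997 − 0.946 = 0.051

0.051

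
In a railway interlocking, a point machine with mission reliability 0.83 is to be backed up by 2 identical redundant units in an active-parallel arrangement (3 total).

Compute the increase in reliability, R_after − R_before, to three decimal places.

0.165

R_before = 0.83
R_after = 1 − (1 − 0.83)^3 = 0.995
ΔR = 0.995 − 0.83 = 0.165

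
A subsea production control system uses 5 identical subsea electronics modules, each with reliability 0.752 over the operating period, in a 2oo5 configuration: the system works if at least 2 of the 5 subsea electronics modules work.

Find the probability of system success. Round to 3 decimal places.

R = Σ_{i=2}^{5} C(5,i) p^i (1−p)^{5−i} with p = 0.752
C(5,2)·0.752^2·0.248^3 = 0.08626
C(5,3)·0.752^3·0.248^2 = 0.26155
C(5,4)·0.752^4·0.248^1 = 0.39655
C(5,5)·0.752^5·0.248^0 = 0.24049
Sum = 0.985

0.985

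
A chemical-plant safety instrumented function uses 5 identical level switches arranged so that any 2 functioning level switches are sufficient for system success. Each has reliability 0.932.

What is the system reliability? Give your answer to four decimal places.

0.9999

R = Σ_{i=2}^{5} C(5,i) p^i (1−p)^{5−i} with p = 0.932
C(5,2)·0.932^2·0.068^3 = 0.002731
C(5,3)·0.932^3·0.068^2 = 0.037434
C(5,4)·0.932^4·0.068^1 = 0.256533
C(5,5)·0.932^5·0.068^0 = 0.703201
Sum = 0.9999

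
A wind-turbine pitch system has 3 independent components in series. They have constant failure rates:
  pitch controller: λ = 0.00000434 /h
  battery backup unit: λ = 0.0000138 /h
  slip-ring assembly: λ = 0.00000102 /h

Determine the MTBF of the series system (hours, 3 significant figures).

52200

Series of exponential components: λ_sys = Σ λ_i
λ_sys = 0.00000434 + 0.0000138 + 0.00000102 = 1.9160e-05 /h
MTBF = 1 / λ_sys = 52200 h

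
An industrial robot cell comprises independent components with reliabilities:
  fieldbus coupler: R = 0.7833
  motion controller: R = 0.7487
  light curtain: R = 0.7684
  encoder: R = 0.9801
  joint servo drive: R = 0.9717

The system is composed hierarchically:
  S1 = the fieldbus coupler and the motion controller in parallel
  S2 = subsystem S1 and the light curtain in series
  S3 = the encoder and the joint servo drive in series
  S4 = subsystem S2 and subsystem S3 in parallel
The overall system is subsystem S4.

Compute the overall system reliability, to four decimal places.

Parallel (fieldbus coupler and motion controller): 1 − (1 − 0.783300)(1 − 0.748700) = 0.945543
Series ([0.945543] and light curtain): 0.945543 × 0.768400 = 0.726555
Series (encoder and joint servo drive): 0.980100 × 0.971700 = 0.952363
Parallel ([0.726555] and [0.952363]): 1 − (1 − 0.726555)(1 − 0.952363) = 0.9870

0.9870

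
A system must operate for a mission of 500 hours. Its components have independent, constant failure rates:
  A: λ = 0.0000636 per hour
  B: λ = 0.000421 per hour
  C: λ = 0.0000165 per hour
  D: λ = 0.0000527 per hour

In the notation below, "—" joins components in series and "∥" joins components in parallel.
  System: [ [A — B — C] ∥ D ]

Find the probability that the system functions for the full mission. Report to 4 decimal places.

R(A) = exp(−0.0000636 × 500) = 0.968700
R(B) = exp(−0.000421 × 500) = 0.810179
R(C) = exp(−0.0000165 × 500) = 0.991784
R(D) = exp(−0.0000527 × 500) = 0.973994
Series (A, B, and C): 0.968700 × 0.810179 × 0.991784 = 0.778372
Parallel ([0.778372] and D): 1 − (1 − 0.778372)(1 − 0.973994) = 0.9942

0.9942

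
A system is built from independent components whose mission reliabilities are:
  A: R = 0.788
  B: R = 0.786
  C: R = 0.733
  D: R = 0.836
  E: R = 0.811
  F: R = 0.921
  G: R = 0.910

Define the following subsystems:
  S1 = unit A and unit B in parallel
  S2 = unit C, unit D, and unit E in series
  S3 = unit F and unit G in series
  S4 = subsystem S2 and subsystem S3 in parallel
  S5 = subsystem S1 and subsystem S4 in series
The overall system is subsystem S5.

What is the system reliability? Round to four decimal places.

0.8769

Parallel (A and B): 1 − (1 − 0.788000)(1 − 0.786000) = 0.954632
Series (C, D, and E): 0.733000 × 0.836000 × 0.811000 = 0.496971
Series (F and G): 0.921000 × 0.910000 = 0.838110
Parallel ([0.496971] and [0.838110]): 1 − (1 − 0.496971)(1 − 0.838110) = 0.918565
Series ([0.954632] and [0.918565]): 0.954632 × 0.918565 = 0.8769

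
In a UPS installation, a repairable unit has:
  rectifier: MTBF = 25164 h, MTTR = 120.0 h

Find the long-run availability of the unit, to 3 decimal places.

0.995

A(rectifier) = MTBF/(MTBF+MTTR) = 25164/(25164+120.0) = 0.995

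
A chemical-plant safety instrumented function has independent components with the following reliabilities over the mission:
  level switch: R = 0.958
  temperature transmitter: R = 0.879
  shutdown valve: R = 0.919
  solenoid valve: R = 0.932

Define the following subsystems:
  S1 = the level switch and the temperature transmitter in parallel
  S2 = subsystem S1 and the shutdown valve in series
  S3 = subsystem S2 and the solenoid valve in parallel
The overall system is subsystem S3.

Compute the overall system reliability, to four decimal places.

Parallel (level switch and temperature transmitter): 1 − (1 − 0.958000)(1 − 0.879000) = 0.994918
Series ([0.994918] and shutdown valve): 0.994918 × 0.919000 = 0.914330
Parallel ([0.914330] and solenoid valve): 1 − (1 − 0.914330)(1 − 0.932000) = 0.9942

0.9942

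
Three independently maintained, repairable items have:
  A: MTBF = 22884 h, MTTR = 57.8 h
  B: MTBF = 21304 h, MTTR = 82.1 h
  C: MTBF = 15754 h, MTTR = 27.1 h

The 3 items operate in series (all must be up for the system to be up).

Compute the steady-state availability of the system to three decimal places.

0.992

A(A) = MTBF/(MTBF+MTTR) = 22884/(22884+57.8) = 0.997481
A(B) = MTBF/(MTBF+MTTR) = 21304/(21304+82.1) = 0.996161
A(C) = MTBF/(MTBF+MTTR) = 15754/(15754+27.1) = 0.998283
Series availability: 0.997481 × 0.996161 × 0.998283 = 0.992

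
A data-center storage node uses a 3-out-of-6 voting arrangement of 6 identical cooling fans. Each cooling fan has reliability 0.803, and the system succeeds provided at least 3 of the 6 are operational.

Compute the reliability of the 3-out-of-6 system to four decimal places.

0.9839

R = Σ_{i=3}^{6} C(6,i) p^i (1−p)^{6−i} with p = 0.803
C(6,3)·0.803^3·0.197^3 = 0.079173
C(6,4)·0.803^4·0.197^2 = 0.242039
C(6,5)·0.803^5·0.197^1 = 0.394635
C(6,6)·0.803^6·0.197^0 = 0.268098
Sum = 0.9839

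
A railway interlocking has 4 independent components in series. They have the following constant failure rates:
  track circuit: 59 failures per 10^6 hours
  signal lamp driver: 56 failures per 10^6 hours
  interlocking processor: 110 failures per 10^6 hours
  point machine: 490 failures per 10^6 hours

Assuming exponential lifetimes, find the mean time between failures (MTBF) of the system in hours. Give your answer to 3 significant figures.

Series of exponential components: λ_sys = Σ λ_i
λ_sys = 0.000059 + 0.000056 + 0.00011 + 0.00049 = 7.1500e-04 /h
MTBF = 1 / λ_sys = 1400 h

1400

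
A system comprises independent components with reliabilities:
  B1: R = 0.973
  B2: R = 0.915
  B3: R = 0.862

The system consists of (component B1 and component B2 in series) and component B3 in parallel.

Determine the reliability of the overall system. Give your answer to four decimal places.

0.9849

Series (B1 and B2): 0.973000 × 0.915000 = 0.890295
Parallel ([0.890295] and B3): 1 − (1 − 0.890295)(1 − 0.862000) = 0.9849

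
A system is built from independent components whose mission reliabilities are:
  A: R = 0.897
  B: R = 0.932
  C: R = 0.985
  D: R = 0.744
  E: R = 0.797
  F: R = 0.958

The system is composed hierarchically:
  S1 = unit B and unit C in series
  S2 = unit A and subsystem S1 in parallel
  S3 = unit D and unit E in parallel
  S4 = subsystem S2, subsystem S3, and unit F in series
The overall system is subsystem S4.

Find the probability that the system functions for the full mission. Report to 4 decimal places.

0.9005

Series (B and C): 0.932000 × 0.985000 = 0.918020
Parallel (A and [0.918020]): 1 − (1 − 0.897000)(1 − 0.918020) = 0.991556
Parallel (D and E): 1 − (1 − 0.744000)(1 − 0.797000) = 0.948032
Series ([0.991556], [0.948032], and F): 0.991556 × 0.948032 × 0.958000 = 0.9005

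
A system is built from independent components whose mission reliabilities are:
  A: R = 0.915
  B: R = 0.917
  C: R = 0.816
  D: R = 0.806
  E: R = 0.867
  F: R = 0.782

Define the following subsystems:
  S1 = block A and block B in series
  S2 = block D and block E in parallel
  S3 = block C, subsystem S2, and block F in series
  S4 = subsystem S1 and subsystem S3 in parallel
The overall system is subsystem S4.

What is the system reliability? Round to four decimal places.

0.9391

Series (A and B): 0.915000 × 0.917000 = 0.839055
Parallel (D and E): 1 − (1 − 0.806000)(1 − 0.867000) = 0.974198
Series (C, [0.974198], and F): 0.816000 × 0.974198 × 0.782000 = 0.621647
Parallel ([0.839055] and [0.621647]): 1 − (1 − 0.839055)(1 − 0.621647) = 0.9391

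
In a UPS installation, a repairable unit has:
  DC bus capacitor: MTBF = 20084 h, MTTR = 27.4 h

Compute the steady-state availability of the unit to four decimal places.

0.9986

A(DC bus capacitor) = MTBF/(MTBF+MTTR) = 20084/(20084+27.4) = 0.9986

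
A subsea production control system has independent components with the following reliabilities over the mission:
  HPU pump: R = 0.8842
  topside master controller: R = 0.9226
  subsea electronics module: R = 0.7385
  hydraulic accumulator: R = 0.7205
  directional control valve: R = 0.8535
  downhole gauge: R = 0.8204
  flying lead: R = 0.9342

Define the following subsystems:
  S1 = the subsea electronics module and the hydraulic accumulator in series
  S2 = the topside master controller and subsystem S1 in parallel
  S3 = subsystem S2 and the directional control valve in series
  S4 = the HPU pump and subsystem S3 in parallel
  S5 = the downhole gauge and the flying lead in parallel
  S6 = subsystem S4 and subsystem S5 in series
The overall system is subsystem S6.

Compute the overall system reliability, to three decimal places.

0.968

Series (subsea electronics module and hydraulic accumulator): 0.73850 × 0.72050 = 0.53209
Parallel (topside master controller and [0.53209]): 1 − (1 − 0.92260)(1 − 0.53209) = 0.96378
Series ([0.96378] and directional control valve): 0.96378 × 0.85350 = 0.82259
Parallel (HPU pump and [0.82259]): 1 − (1 − 0.88420)(1 − 0.82259) = 0.97946
Parallel (downhole gauge and flying lead): 1 − (1 − 0.82040)(1 − 0.93420) = 0.98818
Series ([0.97946] and [0.98818]): 0.97946 × 0.98818 = 0.968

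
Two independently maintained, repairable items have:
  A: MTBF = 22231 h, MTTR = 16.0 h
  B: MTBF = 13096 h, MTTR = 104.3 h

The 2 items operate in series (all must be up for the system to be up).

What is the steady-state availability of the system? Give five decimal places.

A(A) = MTBF/(MTBF+MTTR) = 22231/(22231+16.0) = 0.999281
A(B) = MTBF/(MTBF+MTTR) = 13096/(13096+104.3) = 0.992099
Series availability: 0.999281 × 0.992099 = 0.99139

0.99139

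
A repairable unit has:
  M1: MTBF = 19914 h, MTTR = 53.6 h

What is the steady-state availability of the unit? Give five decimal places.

A(M1) = MTBF/(MTBF+MTTR) = 19914/(19914+53.6) = 0.99732

0.99732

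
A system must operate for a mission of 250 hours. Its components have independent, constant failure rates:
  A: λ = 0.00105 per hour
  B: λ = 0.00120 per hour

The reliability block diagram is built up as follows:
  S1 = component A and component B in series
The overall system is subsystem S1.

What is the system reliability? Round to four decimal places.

R(A) = exp(−0.00105 × 250) = 0.769126
R(B) = exp(−0.00120 × 250) = 0.740818
Series (A and B): 0.769126 × 0.740818 = 0.5698

0.5698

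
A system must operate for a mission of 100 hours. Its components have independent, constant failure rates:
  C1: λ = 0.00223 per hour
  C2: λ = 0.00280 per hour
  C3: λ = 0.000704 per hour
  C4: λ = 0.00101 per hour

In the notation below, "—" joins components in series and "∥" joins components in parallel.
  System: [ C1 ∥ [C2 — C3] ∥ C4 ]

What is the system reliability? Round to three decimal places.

0.994

R(C1) = exp(−0.00223 × 100) = 0.80011
R(C2) = exp(−0.00280 × 100) = 0.75578
R(C3) = exp(−0.000704 × 100) = 0.93202
R(C4) = exp(−0.00101 × 100) = 0.90393
Series (C2 and C3): 0.75578 × 0.93202 = 0.70440
Parallel (C1, [0.70440], and C4): 1 − (1 − 0.80011)(1 − 0.70440)(1 − 0.90393) = 0.994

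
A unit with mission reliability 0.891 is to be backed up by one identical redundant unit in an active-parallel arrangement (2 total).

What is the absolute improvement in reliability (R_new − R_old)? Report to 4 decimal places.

R_before = 0.891
R_after = 1 − (1 − 0.891)^2 = 0.9881
ΔR = 0.9881 − 0.891 = 0.0971

0.0971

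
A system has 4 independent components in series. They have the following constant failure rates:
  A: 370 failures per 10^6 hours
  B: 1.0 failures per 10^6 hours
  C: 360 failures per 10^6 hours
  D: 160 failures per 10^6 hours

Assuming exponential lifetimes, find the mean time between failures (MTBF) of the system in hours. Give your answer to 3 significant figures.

Series of exponential components: λ_sys = Σ λ_i
λ_sys = 0.00037 + 0.0000010 + 0.00036 + 0.00016 = 8.9100e-04 /h
MTBF = 1 / λ_sys = 1120 h

1120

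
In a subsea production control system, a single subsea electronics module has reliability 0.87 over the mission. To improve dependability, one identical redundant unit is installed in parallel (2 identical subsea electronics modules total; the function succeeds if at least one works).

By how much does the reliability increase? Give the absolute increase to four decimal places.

0.1131

R_before = 0.87
R_after = 1 − (1 − 0.87)^2 = 0.9831
ΔR = 0.9831 − 0.87 = 0.1131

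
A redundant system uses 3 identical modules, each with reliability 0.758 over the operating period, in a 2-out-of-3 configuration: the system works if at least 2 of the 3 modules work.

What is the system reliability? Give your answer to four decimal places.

R = Σ_{i=2}^{3} C(3,i) p^i (1−p)^{3−i} with p = 0.758
C(3,2)·0.758^2·0.242^1 = 0.417133
C(3,3)·0.758^3·0.242^0 = 0.435520
Sum = 0.8527

0.8527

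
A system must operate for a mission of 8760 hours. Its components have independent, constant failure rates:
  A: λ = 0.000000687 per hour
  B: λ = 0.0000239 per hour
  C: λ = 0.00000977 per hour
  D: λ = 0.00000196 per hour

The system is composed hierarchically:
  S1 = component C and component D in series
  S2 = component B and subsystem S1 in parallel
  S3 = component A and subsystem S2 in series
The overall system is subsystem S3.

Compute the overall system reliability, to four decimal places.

0.9757

R(A) = exp(−0.000000687 × 8760) = 0.994000
R(B) = exp(−0.0000239 × 8760) = 0.811100
R(C) = exp(−0.00000977 × 8760) = 0.917975
R(D) = exp(−0.00000196 × 8760) = 0.982977
Series (C and D): 0.917975 × 0.982977 = 0.902348
Parallel (B and [0.902348]): 1 − (1 − 0.811100)(1 − 0.902348) = 0.981554
Series (A and [0.981554]): 0.994000 × 0.981554 = 0.9757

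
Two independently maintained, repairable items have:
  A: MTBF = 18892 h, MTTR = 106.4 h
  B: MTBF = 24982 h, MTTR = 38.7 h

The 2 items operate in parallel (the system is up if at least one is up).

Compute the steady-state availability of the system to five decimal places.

0.99999

A(A) = MTBF/(MTBF+MTTR) = 18892/(18892+106.4) = 0.994400
A(B) = MTBF/(MTBF+MTTR) = 24982/(24982+38.7) = 0.998453
Parallel availability: 1 − (1 − 0.994400)(1 − 0.998453) = 0.99999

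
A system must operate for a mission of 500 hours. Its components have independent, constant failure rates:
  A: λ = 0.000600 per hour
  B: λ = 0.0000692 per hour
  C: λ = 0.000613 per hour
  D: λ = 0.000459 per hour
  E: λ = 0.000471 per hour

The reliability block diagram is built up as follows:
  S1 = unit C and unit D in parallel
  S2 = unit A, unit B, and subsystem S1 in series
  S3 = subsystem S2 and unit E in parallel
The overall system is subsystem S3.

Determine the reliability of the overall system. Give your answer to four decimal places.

R(A) = exp(−0.000600 × 500) = 0.740818
R(B) = exp(−0.0000692 × 500) = 0.965992
R(C) = exp(−0.000613 × 500) = 0.736019
R(D) = exp(−0.000459 × 500) = 0.794931
R(E) = exp(−0.000471 × 500) = 0.790176
Parallel (C and D): 1 − (1 − 0.736019)(1 − 0.794931) = 0.945866
Series (A, B, and [0.945866]): 0.740818 × 0.965992 × 0.945866 = 0.676885
Parallel ([0.676885] and E): 1 − (1 − 0.676885)(1 − 0.790176) = 0.9322

0.9322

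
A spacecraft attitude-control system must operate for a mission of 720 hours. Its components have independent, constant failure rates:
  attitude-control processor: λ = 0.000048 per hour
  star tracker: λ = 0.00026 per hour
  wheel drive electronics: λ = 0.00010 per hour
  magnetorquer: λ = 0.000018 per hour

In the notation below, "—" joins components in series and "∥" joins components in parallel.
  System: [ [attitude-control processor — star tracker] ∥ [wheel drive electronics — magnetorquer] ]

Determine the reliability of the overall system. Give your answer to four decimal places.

0.9838

R(attitude-control processor) = exp(−0.000048 × 720) = 0.966030
R(star tracker) = exp(−0.00026 × 720) = 0.829278
R(wheel drive electronics) = exp(−0.00010 × 720) = 0.930531
R(magnetorquer) = exp(−0.000018 × 720) = 0.987124
Series (attitude-control processor and star tracker): 0.966030 × 0.829278 = 0.801107
Series (wheel drive electronics and magnetorquer): 0.930531 × 0.987124 = 0.918549
Parallel ([0.801107] and [0.918549]): 1 − (1 − 0.801107)(1 − 0.918549) = 0.9838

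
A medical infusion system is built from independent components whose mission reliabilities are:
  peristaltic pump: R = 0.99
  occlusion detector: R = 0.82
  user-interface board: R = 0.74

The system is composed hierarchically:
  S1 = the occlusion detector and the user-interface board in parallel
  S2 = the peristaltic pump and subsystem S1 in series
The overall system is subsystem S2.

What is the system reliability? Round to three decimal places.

Parallel (occlusion detector and user-interface board): 1 − (1 − 0.82000)(1 − 0.74000) = 0.95320
Series (peristaltic pump and [0.95320]): 0.99000 × 0.95320 = 0.944

0.944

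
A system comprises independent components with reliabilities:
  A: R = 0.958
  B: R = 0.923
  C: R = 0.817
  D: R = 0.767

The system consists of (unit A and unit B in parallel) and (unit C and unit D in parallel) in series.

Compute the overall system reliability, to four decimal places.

0.9543

Parallel (A and B): 1 − (1 − 0.958000)(1 − 0.923000) = 0.996766
Parallel (C and D): 1 − (1 − 0.817000)(1 − 0.767000) = 0.957361
Series ([0.996766] and [0.957361]): 0.996766 × 0.957361 = 0.9543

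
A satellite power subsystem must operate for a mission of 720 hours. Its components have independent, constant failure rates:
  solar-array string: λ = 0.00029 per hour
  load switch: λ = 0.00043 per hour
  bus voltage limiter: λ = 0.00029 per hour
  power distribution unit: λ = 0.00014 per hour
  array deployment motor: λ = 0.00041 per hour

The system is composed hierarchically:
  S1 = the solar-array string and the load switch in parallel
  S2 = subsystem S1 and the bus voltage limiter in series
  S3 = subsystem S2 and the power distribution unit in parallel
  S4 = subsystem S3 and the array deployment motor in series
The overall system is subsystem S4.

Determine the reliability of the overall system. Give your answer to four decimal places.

0.7280

R(solar-array string) = exp(−0.00029 × 720) = 0.811558
R(load switch) = exp(−0.00043 × 720) = 0.733740
R(bus voltage limiter) = exp(−0.00029 × 720) = 0.811558
R(power distribution unit) = exp(−0.00014 × 720) = 0.904114
R(array deployment motor) = exp(−0.00041 × 720) = 0.744383
Parallel (solar-array string and load switch): 1 − (1 − 0.811558)(1 − 0.733740) = 0.949825
Series ([0.949825] and bus voltage limiter): 0.949825 × 0.811558 = 0.770838
Parallel ([0.770838] and power distribution unit): 1 − (1 − 0.770838)(1 − 0.904114) = 0.978027
Series ([0.978027] and array deployment motor): 0.978027 × 0.744383 = 0.7280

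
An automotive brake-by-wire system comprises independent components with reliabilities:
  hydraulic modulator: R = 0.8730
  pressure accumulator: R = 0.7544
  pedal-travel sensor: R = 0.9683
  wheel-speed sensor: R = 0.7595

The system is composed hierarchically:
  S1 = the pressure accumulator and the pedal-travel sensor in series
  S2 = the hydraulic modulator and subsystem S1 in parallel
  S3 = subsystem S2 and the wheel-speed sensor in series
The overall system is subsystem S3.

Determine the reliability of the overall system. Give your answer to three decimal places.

Series (pressure accumulator and pedal-travel sensor): 0.75440 × 0.96830 = 0.73049
Parallel (hydraulic modulator and [0.73049]): 1 − (1 − 0.87300)(1 − 0.73049) = 0.96577
Series ([0.96577] and wheel-speed sensor): 0.96577 × 0.75950 = 0.734

0.734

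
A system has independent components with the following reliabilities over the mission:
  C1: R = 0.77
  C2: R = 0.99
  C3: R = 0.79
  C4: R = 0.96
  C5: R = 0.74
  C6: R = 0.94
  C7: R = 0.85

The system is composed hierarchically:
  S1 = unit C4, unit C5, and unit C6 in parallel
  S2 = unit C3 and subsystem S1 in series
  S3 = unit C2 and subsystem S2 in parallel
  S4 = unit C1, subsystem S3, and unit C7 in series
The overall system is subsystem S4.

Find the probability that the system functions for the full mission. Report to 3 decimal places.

0.653

Parallel (C4, C5, and C6): 1 − (1 − 0.96000)(1 − 0.74000)(1 − 0.94000) = 0.99938
Series (C3 and [0.99938]): 0.79000 × 0.99938 = 0.78951
Parallel (C2 and [0.78951]): 1 − (1 − 0.99000)(1 − 0.78951) = 0.99790
Series (C1, [0.99790], and C7): 0.77000 × 0.99790 × 0.85000 = 0.653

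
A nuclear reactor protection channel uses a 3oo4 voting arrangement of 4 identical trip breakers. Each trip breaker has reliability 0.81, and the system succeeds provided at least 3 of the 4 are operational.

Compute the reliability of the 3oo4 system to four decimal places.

R = Σ_{i=3}^{4} C(4,i) p^i (1−p)^{4−i} with p = 0.81
C(4,3)·0.81^3·0.19^1 = 0.403895
C(4,4)·0.81^4·0.19^0 = 0.430467
Sum = 0.8344

0.8344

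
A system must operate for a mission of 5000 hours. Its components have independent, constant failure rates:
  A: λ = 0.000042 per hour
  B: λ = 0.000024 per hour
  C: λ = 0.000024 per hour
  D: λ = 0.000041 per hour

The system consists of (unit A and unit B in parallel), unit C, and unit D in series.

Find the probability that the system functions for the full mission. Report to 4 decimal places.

R(A) = exp(−0.000042 × 5000) = 0.810584
R(B) = exp(−0.000024 × 5000) = 0.886920
R(C) = exp(−0.000024 × 5000) = 0.886920
R(D) = exp(−0.000041 × 5000) = 0.814647
Parallel (A and B): 1 − (1 − 0.810584)(1 − 0.886920) = 0.978581
Series ([0.978581], C, and D): 0.978581 × 0.886920 × 0.814647 = 0.7071

0.7071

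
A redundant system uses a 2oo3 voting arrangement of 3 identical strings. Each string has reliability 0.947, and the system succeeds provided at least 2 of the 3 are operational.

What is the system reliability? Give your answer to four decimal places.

R = Σ_{i=2}^{3} C(3,i) p^i (1−p)^{3−i} with p = 0.947
C(3,2)·0.947^2·0.053^1 = 0.142593
C(3,3)·0.947^3·0.053^0 = 0.849278
Sum = 0.9919

0.9919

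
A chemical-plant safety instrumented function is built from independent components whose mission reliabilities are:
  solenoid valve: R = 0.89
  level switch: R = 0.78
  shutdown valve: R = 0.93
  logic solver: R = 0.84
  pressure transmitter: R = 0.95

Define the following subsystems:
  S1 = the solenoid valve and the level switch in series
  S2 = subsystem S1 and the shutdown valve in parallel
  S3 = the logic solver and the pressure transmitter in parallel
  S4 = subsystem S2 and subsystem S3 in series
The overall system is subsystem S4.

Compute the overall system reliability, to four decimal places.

0.9708

Series (solenoid valve and level switch): 0.890000 × 0.780000 = 0.694200
Parallel ([0.694200] and shutdown valve): 1 − (1 − 0.694200)(1 − 0.930000) = 0.978594
Parallel (logic solver and pressure transmitter): 1 − (1 − 0.840000)(1 − 0.950000) = 0.992000
Series ([0.978594] and [0.992000]): 0.978594 × 0.992000 = 0.9708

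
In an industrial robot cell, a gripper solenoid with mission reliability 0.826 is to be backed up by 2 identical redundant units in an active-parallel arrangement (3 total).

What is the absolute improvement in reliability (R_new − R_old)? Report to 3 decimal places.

0.169

R_before = 0.826
R_after = 1 − (1 − 0.826)^3 = 0.995
ΔR = 0.995 − 0.826 = 0.169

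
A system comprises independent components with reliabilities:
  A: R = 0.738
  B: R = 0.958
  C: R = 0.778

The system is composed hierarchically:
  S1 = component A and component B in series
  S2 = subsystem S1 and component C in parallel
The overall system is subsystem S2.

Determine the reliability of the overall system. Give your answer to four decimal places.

Series (A and B): 0.738000 × 0.958000 = 0.707004
Parallel ([0.707004] and C): 1 − (1 − 0.707004)(1 − 0.778000) = 0.9350

0.9350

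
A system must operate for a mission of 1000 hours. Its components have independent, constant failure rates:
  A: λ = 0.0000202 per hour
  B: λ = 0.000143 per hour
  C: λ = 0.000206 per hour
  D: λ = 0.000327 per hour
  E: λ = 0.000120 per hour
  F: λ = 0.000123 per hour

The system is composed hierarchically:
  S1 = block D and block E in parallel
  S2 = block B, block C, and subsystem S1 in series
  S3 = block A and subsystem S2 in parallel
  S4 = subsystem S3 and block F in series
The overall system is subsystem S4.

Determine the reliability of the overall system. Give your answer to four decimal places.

R(A) = exp(−0.0000202 × 1000) = 0.980003
R(B) = exp(−0.000143 × 1000) = 0.866754
R(C) = exp(−0.000206 × 1000) = 0.813833
R(D) = exp(−0.000327 × 1000) = 0.721084
R(E) = exp(−0.000120 × 1000) = 0.886920
R(F) = exp(−0.000123 × 1000) = 0.884264
Parallel (D and E): 1 − (1 − 0.721084)(1 − 0.886920) = 0.968460
Series (B, C, and [0.968460]): 0.866754 × 0.813833 × 0.968460 = 0.683145
Parallel (A and [0.683145]): 1 − (1 − 0.980003)(1 − 0.683145) = 0.993664
Series ([0.993664] and F): 0.993664 × 0.884264 = 0.8787

0.8787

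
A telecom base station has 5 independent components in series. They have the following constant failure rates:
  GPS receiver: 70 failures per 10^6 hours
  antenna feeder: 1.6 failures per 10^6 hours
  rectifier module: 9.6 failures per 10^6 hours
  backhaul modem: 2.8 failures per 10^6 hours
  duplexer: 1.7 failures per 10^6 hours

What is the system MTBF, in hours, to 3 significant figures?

Series of exponential components: λ_sys = Σ λ_i
λ_sys = 0.000070 + 0.0000016 + 0.0000096 + 0.0000028 + 0.0000017 = 8.5700e-05 /h
MTBF = 1 / λ_sys = 11700 h

11700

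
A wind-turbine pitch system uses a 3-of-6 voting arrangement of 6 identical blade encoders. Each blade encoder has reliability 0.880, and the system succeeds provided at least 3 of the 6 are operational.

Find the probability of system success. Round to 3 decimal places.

R = Σ_{i=3}^{6} C(6,i) p^i (1−p)^{6−i} with p = 0.880
C(6,3)·0.880^3·0.120^3 = 0.02355
C(6,4)·0.880^4·0.120^2 = 0.12953
C(6,5)·0.880^5·0.120^1 = 0.37997
C(6,6)·0.880^6·0.120^0 = 0.46440
Sum = 0.997

0.997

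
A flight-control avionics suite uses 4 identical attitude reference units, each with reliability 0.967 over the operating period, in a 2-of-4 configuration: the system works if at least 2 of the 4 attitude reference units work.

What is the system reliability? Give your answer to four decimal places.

R = Σ_{i=2}^{4} C(4,i) p^i (1−p)^{4−i} with p = 0.967
C(4,2)·0.967^2·0.033^2 = 0.006110
C(4,3)·0.967^3·0.033^1 = 0.119359
C(4,4)·0.967^4·0.033^0 = 0.874391
Sum = 0.9999

0.9999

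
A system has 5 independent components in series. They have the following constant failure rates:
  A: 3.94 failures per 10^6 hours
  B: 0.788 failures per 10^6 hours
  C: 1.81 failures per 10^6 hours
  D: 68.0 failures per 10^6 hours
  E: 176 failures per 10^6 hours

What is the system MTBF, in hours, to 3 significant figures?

3990

Series of exponential components: λ_sys = Σ λ_i
λ_sys = 0.00000394 + 0.000000788 + 0.00000181 + 0.0000680 + 0.000176 = 2.5054e-04 /h
MTBF = 1 / λ_sys = 3990 h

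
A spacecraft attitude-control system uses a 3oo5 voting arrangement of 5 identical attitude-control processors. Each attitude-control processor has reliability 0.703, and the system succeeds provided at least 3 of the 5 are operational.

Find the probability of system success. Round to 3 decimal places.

0.841

R = Σ_{i=3}^{5} C(5,i) p^i (1−p)^{5−i} with p = 0.703
C(5,3)·0.703^3·0.297^2 = 0.30646
C(5,4)·0.703^4·0.297^1 = 0.36270
C(5,5)·0.703^5·0.297^0 = 0.17170
Sum = 0.841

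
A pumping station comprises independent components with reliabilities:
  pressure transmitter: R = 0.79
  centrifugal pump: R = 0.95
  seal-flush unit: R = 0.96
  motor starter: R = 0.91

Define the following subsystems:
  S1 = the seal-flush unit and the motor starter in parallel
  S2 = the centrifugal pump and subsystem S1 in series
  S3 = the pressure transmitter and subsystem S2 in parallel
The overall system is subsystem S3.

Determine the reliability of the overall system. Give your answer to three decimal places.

Parallel (seal-flush unit and motor starter): 1 − (1 − 0.96000)(1 − 0.91000) = 0.99640
Series (centrifugal pump and [0.99640]): 0.95000 × 0.99640 = 0.94658
Parallel (pressure transmitter and [0.94658]): 1 − (1 − 0.79000)(1 − 0.94658) = 0.989

0.989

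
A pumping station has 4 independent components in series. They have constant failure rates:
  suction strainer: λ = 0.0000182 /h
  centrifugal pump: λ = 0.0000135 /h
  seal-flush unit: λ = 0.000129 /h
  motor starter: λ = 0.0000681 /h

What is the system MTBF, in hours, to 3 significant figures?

4370

Series of exponential components: λ_sys = Σ λ_i
λ_sys = 0.0000182 + 0.0000135 + 0.000129 + 0.0000681 = 2.2880e-04 /h
MTBF = 1 / λ_sys = 4370 h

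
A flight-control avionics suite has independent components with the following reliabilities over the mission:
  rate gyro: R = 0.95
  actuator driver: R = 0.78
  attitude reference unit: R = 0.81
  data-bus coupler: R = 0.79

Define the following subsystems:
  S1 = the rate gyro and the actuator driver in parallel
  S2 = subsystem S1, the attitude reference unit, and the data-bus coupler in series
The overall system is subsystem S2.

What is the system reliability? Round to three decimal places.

0.633

Parallel (rate gyro and actuator driver): 1 − (1 − 0.95000)(1 − 0.78000) = 0.98900
Series ([0.98900], attitude reference unit, and data-bus coupler): 0.98900 × 0.81000 × 0.79000 = 0.633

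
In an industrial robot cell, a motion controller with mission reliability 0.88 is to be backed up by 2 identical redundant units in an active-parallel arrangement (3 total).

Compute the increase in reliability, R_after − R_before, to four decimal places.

R_before = 0.88
R_after = 1 − (1 − 0.88)^3 = 0.9983
ΔR = 0.9983 − 0.88 = 0.1183

0.1183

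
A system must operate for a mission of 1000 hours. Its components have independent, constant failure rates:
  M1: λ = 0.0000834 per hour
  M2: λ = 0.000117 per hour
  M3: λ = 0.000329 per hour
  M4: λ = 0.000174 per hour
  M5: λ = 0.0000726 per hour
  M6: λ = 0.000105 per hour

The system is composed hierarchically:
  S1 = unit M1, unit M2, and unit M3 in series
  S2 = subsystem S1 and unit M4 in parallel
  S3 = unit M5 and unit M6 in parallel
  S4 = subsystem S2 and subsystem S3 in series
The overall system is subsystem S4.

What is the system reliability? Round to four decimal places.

R(M1) = exp(−0.0000834 × 1000) = 0.919983
R(M2) = exp(−0.000117 × 1000) = 0.889585
R(M3) = exp(−0.000329 × 1000) = 0.719643
R(M4) = exp(−0.000174 × 1000) = 0.840297
R(M5) = exp(−0.0000726 × 1000) = 0.929973
R(M6) = exp(−0.000105 × 1000) = 0.900325
Series (M1, M2, and M3): 0.919983 × 0.889585 × 0.719643 = 0.588958
Parallel ([0.588958] and M4): 1 − (1 − 0.588958)(1 − 0.840297) = 0.934355
Parallel (M5 and M6): 1 − (1 − 0.929973)(1 − 0.900325) = 0.993020
Series ([0.934355] and [0.993020]): 0.934355 × 0.993020 = 0.9278

0.9278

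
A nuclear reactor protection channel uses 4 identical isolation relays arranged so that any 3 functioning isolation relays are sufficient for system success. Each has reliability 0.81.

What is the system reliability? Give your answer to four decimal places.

R = Σ_{i=3}^{4} C(4,i) p^i (1−p)^{4−i} with p = 0.81
C(4,3)·0.81^3·0.19^1 = 0.403895
C(4,4)·0.81^4·0.19^0 = 0.430467
Sum = 0.8344

0.8344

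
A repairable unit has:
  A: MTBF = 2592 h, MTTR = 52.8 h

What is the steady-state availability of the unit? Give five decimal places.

A(A) = MTBF/(MTBF+MTTR) = 2592/(2592+52.8) = 0.98004

0.98004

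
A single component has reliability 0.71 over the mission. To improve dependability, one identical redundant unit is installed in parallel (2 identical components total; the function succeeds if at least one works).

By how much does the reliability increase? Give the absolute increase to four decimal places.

0.2059

R_before = 0.71
R_after = 1 − (1 − 0.71)^2 = 0.9159
ΔR = 0.9159 − 0.71 = 0.2059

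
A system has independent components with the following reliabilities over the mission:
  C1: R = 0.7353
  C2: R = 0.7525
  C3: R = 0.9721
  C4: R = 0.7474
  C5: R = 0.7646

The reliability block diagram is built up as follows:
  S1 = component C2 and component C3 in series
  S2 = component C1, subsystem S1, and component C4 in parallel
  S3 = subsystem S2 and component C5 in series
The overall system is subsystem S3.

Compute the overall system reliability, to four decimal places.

0.7509

Series (C2 and C3): 0.752500 × 0.972100 = 0.731505
Parallel (C1, [0.731505], and C4): 1 − (1 − 0.735300)(1 − 0.731505)(1 − 0.747400) = 0.982048
Series ([0.982048] and C5): 0.982048 × 0.764600 = 0.7509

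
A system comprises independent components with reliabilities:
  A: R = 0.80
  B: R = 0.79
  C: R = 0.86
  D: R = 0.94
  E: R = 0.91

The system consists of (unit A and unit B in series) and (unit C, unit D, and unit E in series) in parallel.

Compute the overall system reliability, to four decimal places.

Series (A and B): 0.800000 × 0.790000 = 0.632000
Series (C, D, and E): 0.860000 × 0.940000 × 0.910000 = 0.735644
Parallel ([0.632000] and [0.735644]): 1 − (1 − 0.632000)(1 − 0.735644) = 0.9027

0.9027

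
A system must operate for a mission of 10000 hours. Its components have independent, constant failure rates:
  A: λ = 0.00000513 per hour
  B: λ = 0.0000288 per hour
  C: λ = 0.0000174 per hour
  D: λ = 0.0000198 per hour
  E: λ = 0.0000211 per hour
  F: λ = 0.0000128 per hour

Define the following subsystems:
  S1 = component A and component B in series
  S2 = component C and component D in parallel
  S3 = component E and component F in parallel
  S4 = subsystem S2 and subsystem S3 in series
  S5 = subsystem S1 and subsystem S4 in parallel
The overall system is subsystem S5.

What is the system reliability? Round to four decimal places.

0.9854

R(A) = exp(−0.00000513 × 10000) = 0.949994
R(B) = exp(−0.0000288 × 10000) = 0.749762
R(C) = exp(−0.0000174 × 10000) = 0.840297
R(D) = exp(−0.0000198 × 10000) = 0.820370
R(E) = exp(−0.0000211 × 10000) = 0.809774
R(F) = exp(−0.0000128 × 10000) = 0.879853
Series (A and B): 0.949994 × 0.749762 = 0.712269
Parallel (C and D): 1 − (1 − 0.840297)(1 − 0.820370) = 0.971313
Parallel (E and F): 1 − (1 − 0.809774)(1 − 0.879853) = 0.977145
Series ([0.971313] and [0.977145]): 0.971313 × 0.977145 = 0.949114
Parallel ([0.712269] and [0.949114]): 1 − (1 − 0.712269)(1 − 0.949114) = 0.9854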